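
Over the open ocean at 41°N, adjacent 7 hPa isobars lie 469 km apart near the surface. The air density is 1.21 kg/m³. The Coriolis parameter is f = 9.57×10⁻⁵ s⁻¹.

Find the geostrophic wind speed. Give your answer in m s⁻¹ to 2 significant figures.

13 m s⁻¹

Pressure gradient: |∂P/∂n| = 700 Pa / 469000 m = 1.49×10⁻³ Pa/m
Geostrophic balance (pressure-gradient force = Coriolis force):
V_g = (1/(fρ)) |∂P/∂n| = 1.49×10⁻³ / (9.57×10⁻⁵ × 1.21) = 12.9 m/s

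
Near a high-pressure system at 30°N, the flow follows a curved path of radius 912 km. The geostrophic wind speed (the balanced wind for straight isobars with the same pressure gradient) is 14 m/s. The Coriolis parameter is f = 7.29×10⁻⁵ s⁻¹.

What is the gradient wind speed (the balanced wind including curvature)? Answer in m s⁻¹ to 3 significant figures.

Around a high, pressure-gradient force acts outward with centrifugal, so Coriolis balances both:
fV = (1/ρ)|∂P/∂n| + V²/R  →  V² − fR·V + fR·V_g = 0
With fR = 7.29×10⁻⁵ × 912×10³ m = 66.5 m/s:
V = [fR − √((fR)² − 4 fR V_g)]/2 = [66.5 − √(66.5² − 4×66.5×14)]/2 = 20 m/s
Supergeostrophic (V > V_g = 14 m/s), as expected around a high.

20.0 m s⁻¹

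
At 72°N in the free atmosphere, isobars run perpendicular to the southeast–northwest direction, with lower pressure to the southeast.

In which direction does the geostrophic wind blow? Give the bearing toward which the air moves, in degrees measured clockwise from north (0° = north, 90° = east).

The pressure-gradient force points toward the southeast (bearing 135°).
Geostrophic balance: in the Northern Hemisphere the Coriolis force deflects motion to the right, so the geostrophic wind blows 90° to the right of the pressure-gradient force (low pressure on the left).
Rotating 135° by 90° clockwise gives 225° — the wind blows toward the southwest.

225°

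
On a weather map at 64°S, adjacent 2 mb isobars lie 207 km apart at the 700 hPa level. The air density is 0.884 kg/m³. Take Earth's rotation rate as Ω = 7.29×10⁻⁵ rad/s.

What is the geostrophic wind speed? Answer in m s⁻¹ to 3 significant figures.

Coriolis parameter at 64°S:
f = 2Ω sin φ = 2 × 7.29×10⁻⁵ × sin 64° = 1.31×10⁻⁴ s⁻¹
Pressure gradient: |∂P/∂n| = 200 Pa / 207000 m = 9.66×10⁻⁴ Pa/m
Geostrophic balance (pressure-gradient force = Coriolis force):
V_g = (1/(fρ)) |∂P/∂n| = 9.66×10⁻⁴ / (1.31×10⁻⁴ × 0.884) = 8.34 m/s

8.34 m s⁻¹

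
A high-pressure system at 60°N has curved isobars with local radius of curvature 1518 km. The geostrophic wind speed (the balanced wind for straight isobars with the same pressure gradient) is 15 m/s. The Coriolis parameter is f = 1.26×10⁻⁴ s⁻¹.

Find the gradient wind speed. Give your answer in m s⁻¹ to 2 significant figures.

Around a high, pressure-gradient force acts outward with centrifugal, so Coriolis balances both:
fV = (1/ρ)|∂P/∂n| + V²/R  →  V² − fR·V + fR·V_g = 0
With fR = 1.26×10⁻⁴ × 1518×10³ m = 191 m/s:
V = [fR − √((fR)² − 4 fR V_g)]/2 = [191 − √(191² − 4×191×15)]/2 = 16.4 m/s
Supergeostrophic (V > V_g = 15 m/s), as expected around a high.

16 m s⁻¹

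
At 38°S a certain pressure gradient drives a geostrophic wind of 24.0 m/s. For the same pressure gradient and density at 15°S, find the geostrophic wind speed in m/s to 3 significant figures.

57.1 m/s

With the same pressure gradient and density, V_g ∝ 1/f ∝ 1/sin φ.
V₂ = V₁ · sin φ₁ / sin φ₂ = 24.0 × sin 38° / sin 15°
V₂ = 24.0 × 0.6157/0.2588 = 57.1 m/s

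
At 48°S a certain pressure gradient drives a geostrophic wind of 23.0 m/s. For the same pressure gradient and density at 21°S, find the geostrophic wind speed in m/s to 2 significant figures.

48 m/s

With the same pressure gradient and density, V_g ∝ 1/f ∝ 1/sin φ.
V₂ = V₁ · sin φ₁ / sin φ₂ = 23.0 × sin 48° / sin 21°
V₂ = 23.0 × 0.7431/0.3584 = 48 m/s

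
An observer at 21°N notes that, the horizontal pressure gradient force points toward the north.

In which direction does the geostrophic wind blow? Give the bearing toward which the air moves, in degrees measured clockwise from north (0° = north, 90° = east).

090°

The pressure-gradient force points toward the north (bearing 000°).
Geostrophic balance: in the Northern Hemisphere the Coriolis force deflects motion to the right, so the geostrophic wind blows 90° to the right of the pressure-gradient force (low pressure on the left).
Rotating 000° by 90° clockwise gives 090° — the wind blows toward the east.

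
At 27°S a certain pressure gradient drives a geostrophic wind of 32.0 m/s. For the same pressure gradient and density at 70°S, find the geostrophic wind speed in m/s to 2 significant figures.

With the same pressure gradient and density, V_g ∝ 1/f ∝ 1/sin φ.
V₂ = V₁ · sin φ₁ / sin φ₂ = 32.0 × sin 27° / sin 70°
V₂ = 32.0 × 0.4540/0.9397 = 15 m/s

15 m/s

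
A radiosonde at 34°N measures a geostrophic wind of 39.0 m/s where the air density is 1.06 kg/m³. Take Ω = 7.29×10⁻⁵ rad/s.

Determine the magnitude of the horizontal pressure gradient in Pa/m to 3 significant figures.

Coriolis parameter at 34°N:
f = 2Ω sin φ = 2 × 7.29×10⁻⁵ × sin 34° = 8.15×10⁻⁵ s⁻¹
Geostrophic balance rearranged: |∂P/∂n| = f ρ V_g
|∂P/∂n| = 8.15×10⁻⁵ × 1.06 × 39.0 = 3.37×10⁻³ Pa/m

3.37×10⁻³ Pa/m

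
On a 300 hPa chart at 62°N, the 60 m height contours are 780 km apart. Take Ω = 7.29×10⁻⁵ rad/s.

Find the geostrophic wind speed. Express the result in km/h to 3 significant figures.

Coriolis parameter at 62°N:
f = 2Ω sin φ = 2 × 7.29×10⁻⁵ × sin 62° = 1.29×10⁻⁴ s⁻¹
Height gradient: |∂Z/∂n| = 60 m / 780000 m = 7.69×10⁻⁵
On a pressure surface, geostrophic balance gives V_g = (g/f)|∂Z/∂n|:
V_g = 9.81 × 7.69×10⁻⁵ / 1.29×10⁻⁴ = 5.86 m/s
Converting: 5.86 m/s × 3.6 = 21.1 km/h

21.1 km/h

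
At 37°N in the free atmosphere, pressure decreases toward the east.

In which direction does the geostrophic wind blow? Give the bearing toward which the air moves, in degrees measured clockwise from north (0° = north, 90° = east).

The pressure-gradient force points toward the east (bearing 090°).
Geostrophic balance: in the Northern Hemisphere the Coriolis force deflects motion to the right, so the geostrophic wind blows 90° to the right of the pressure-gradient force (low pressure on the left).
Rotating 090° by 90° clockwise gives 180° — the wind blows toward the south.

180°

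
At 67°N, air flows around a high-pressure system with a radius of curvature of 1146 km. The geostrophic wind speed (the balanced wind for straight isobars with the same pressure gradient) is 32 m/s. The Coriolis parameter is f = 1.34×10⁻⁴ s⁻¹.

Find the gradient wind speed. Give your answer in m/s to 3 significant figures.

Around a high, pressure-gradient force acts outward with centrifugal, so Coriolis balances both:
fV = (1/ρ)|∂P/∂n| + V²/R  →  V² − fR·V + fR·V_g = 0
With fR = 1.34×10⁻⁴ × 1146×10³ m = 154 m/s:
V = [fR − √((fR)² − 4 fR V_g)]/2 = [154 − √(154² − 4×154×32)]/2 = 45.5 m/s
Supergeostrophic (V > V_g = 32 m/s), as expected around a high.

45.5 m/s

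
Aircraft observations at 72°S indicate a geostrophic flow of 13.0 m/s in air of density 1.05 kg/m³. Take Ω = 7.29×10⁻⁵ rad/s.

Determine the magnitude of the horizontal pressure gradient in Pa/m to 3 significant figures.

Coriolis parameter at 72°S:
f = 2Ω sin φ = 2 × 7.29×10⁻⁵ × sin 72° = 1.39×10⁻⁴ s⁻¹
Geostrophic balance rearranged: |∂P/∂n| = f ρ V_g
|∂P/∂n| = 1.39×10⁻⁴ × 1.05 × 13.0 = 1.89×10⁻³ Pa/m

1.89×10⁻³ Pa/m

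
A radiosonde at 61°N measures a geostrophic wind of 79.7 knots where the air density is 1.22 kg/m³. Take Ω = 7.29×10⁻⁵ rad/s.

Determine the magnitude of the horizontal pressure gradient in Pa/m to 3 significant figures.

Coriolis parameter at 61°N:
f = 2Ω sin φ = 2 × 7.29×10⁻⁵ × sin 61° = 1.28×10⁻⁴ s⁻¹
Wind speed in SI: 79.7 knots = 41.0 m/s
Geostrophic balance rearranged: |∂P/∂n| = f ρ V_g
|∂P/∂n| = 1.28×10⁻⁴ × 1.22 × 41.0 = 6.38×10⁻³ Pa/m

6.38×10⁻³ Pa/m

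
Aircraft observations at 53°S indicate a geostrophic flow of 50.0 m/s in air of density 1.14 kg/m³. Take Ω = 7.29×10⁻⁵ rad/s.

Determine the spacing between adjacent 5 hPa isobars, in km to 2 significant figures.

75 km

Coriolis parameter at 53°S:
f = 2Ω sin φ = 2 × 7.29×10⁻⁵ × sin 53° = 1.16×10⁻⁴ s⁻¹
Geostrophic balance rearranged: |∂P/∂n| = f ρ V_g
|∂P/∂n| = 1.16×10⁻⁴ × 1.14 × 50.0 = 6.64×10⁻³ Pa/m
Isobar spacing: Δn = ΔP/|∂P/∂n| = 500 Pa / 6.64×10⁻³ Pa/m = 75334 m ≈ 75 km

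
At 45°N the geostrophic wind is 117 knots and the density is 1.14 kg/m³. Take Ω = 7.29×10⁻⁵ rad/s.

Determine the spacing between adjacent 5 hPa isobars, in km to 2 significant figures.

Coriolis parameter at 45°N:
f = 2Ω sin φ = 2 × 7.29×10⁻⁵ × sin 45° = 1.03×10⁻⁴ s⁻¹
Wind speed in SI: 117 knots = 60.2 m/s
Geostrophic balance rearranged: |∂P/∂n| = f ρ V_g
|∂P/∂n| = 1.03×10⁻⁴ × 1.14 × 60.2 = 7.07×10⁻³ Pa/m
Isobar spacing: Δn = ΔP/|∂P/∂n| = 500 Pa / 7.07×10⁻³ Pa/m = 70680 m ≈ 71 km

71 km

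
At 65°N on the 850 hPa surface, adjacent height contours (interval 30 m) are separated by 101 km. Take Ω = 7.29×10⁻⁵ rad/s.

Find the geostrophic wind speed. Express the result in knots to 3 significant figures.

42.9 knots

Coriolis parameter at 65°N:
f = 2Ω sin φ = 2 × 7.29×10⁻⁵ × sin 65° = 1.32×10⁻⁴ s⁻¹
Height gradient: |∂Z/∂n| = 30 m / 101000 m = 2.97×10⁻⁴
On a pressure surface, geostrophic balance gives V_g = (g/f)|∂Z/∂n|:
V_g = 9.81 × 2.97×10⁻⁴ / 1.32×10⁻⁴ = 22.1 m/s
Converting: 22.1 m/s × 1.944 = 42.9 knots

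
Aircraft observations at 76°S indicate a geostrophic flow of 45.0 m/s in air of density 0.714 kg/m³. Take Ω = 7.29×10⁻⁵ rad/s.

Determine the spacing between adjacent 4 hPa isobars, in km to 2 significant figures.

Coriolis parameter at 76°S:
f = 2Ω sin φ = 2 × 7.29×10⁻⁵ × sin 76° = 1.41×10⁻⁴ s⁻¹
Geostrophic balance rearranged: |∂P/∂n| = f ρ V_g
|∂P/∂n| = 1.41×10⁻⁴ × 0.714 × 45.0 = 4.55×10⁻³ Pa/m
Isobar spacing: Δn = ΔP/|∂P/∂n| = 400 Pa / 4.55×10⁻³ Pa/m = 88001 m ≈ 88 km

88 km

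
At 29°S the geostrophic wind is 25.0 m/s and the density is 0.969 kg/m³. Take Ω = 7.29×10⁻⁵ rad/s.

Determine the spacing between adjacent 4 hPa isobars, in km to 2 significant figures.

Coriolis parameter at 29°S:
f = 2Ω sin φ = 2 × 7.29×10⁻⁵ × sin 29° = 7.07×10⁻⁵ s⁻¹
Geostrophic balance rearranged: |∂P/∂n| = f ρ V_g
|∂P/∂n| = 7.07×10⁻⁵ × 0.969 × 25.0 = 1.71×10⁻³ Pa/m
Isobar spacing: Δn = ΔP/|∂P/∂n| = 400 Pa / 1.71×10⁻³ Pa/m = 233597 m ≈ 230 km

230 km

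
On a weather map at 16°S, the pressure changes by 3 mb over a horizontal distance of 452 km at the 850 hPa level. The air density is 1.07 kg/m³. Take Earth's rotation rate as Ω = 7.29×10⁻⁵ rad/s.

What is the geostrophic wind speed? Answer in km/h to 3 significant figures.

55.6 km/h

Coriolis parameter at 16°S:
f = 2Ω sin φ = 2 × 7.29×10⁻⁵ × sin 16° = 4.02×10⁻⁵ s⁻¹
Pressure gradient: |∂P/∂n| = 300 Pa / 452000 m = 6.64×10⁻⁴ Pa/m
Geostrophic balance (pressure-gradient force = Coriolis force):
V_g = (1/(fρ)) |∂P/∂n| = 6.64×10⁻⁴ / (4.02×10⁻⁵ × 1.07) = 15.4 m/s
Converting: 15.4 m/s × 3.6 = 55.6 km/h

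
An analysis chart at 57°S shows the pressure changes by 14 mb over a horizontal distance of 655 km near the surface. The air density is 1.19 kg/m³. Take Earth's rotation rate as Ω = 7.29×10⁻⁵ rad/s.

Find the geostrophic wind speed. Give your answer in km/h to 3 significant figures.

52.9 km/h

Coriolis parameter at 57°S:
f = 2Ω sin φ = 2 × 7.29×10⁻⁵ × sin 57° = 1.22×10⁻⁴ s⁻¹
Pressure gradient: |∂P/∂n| = 1400 Pa / 655000 m = 2.14×10⁻³ Pa/m
Geostrophic balance (pressure-gradient force = Coriolis force):
V_g = (1/(fρ)) |∂P/∂n| = 2.14×10⁻³ / (1.22×10⁻⁴ × 1.19) = 14.7 m/s
Converting: 14.7 m/s × 3.6 = 52.9 km/h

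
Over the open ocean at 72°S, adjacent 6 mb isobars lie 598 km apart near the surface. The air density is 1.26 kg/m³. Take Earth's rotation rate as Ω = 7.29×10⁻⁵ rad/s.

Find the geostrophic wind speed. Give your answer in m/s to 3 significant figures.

5.74 m/s

Coriolis parameter at 72°S:
f = 2Ω sin φ = 2 × 7.29×10⁻⁵ × sin 72° = 1.39×10⁻⁴ s⁻¹
Pressure gradient: |∂P/∂n| = 600 Pa / 598000 m = 1.00×10⁻³ Pa/m
Geostrophic balance (pressure-gradient force = Coriolis force):
V_g = (1/(fρ)) |∂P/∂n| = 1.00×10⁻³ / (1.39×10⁻⁴ × 1.26) = 5.74 m/s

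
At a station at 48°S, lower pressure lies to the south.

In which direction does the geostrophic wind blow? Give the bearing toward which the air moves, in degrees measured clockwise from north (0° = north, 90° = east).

The pressure-gradient force points toward the south (bearing 180°).
Geostrophic balance: in the Southern Hemisphere the Coriolis force deflects motion to the left, so the geostrophic wind blows 90° to the left of the pressure-gradient force (low pressure on the right).
Rotating 180° by 90° counterclockwise gives 090° — the wind blows toward the east.

090°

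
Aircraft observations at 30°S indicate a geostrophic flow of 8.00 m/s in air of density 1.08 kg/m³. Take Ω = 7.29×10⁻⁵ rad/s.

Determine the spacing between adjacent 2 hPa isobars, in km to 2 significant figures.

Coriolis parameter at 30°S:
f = 2Ω sin φ = 2 × 7.29×10⁻⁵ × sin 30° = 7.29×10⁻⁵ s⁻¹
Geostrophic balance rearranged: |∂P/∂n| = f ρ V_g
|∂P/∂n| = 7.29×10⁻⁵ × 1.08 × 8.00 = 6.30×10⁻⁴ Pa/m
Isobar spacing: Δn = ΔP/|∂P/∂n| = 200 Pa / 6.30×10⁻⁴ Pa/m = 317533 m ≈ 320 km

320 km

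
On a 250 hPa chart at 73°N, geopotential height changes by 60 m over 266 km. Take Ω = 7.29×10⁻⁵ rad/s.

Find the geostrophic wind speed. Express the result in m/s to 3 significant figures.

15.9 m/s

Coriolis parameter at 73°N:
f = 2Ω sin φ = 2 × 7.29×10⁻⁵ × sin 73° = 1.39×10⁻⁴ s⁻¹
Height gradient: |∂Z/∂n| = 60 m / 266000 m = 2.26×10⁻⁴
On a pressure surface, geostrophic balance gives V_g = (g/f)|∂Z/∂n|:
V_g = 9.81 × 2.26×10⁻⁴ / 1.39×10⁻⁴ = 15.9 m/s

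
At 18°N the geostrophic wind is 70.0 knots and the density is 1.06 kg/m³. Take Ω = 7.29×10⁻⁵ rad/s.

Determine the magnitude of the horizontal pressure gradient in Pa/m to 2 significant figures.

Coriolis parameter at 18°N:
f = 2Ω sin φ = 2 × 7.29×10⁻⁵ × sin 18° = 4.51×10⁻⁵ s⁻¹
Wind speed in SI: 70.0 knots = 36.0 m/s
Geostrophic balance rearranged: |∂P/∂n| = f ρ V_g
|∂P/∂n| = 4.51×10⁻⁵ × 1.06 × 36.0 = 1.72×10⁻³ Pa/m

1.7×10⁻³ Pa/m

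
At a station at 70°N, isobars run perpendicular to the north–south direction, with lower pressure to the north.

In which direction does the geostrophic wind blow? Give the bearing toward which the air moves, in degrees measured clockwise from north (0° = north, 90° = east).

090°

The pressure-gradient force points toward the north (bearing 000°).
Geostrophic balance: in the Northern Hemisphere the Coriolis force deflects motion to the right, so the geostrophic wind blows 90° to the right of the pressure-gradient force (low pressure on the left).
Rotating 000° by 90° clockwise gives 090° — the wind blows toward the east.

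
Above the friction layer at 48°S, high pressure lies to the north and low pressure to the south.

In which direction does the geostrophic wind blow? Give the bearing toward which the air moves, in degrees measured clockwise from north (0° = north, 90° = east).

090°

The pressure-gradient force points toward the south (bearing 180°).
Geostrophic balance: in the Southern Hemisphere the Coriolis force deflects motion to the left, so the geostrophic wind blows 90° to the left of the pressure-gradient force (low pressure on the right).
Rotating 180° by 90° counterclockwise gives 090° — the wind blows toward the east.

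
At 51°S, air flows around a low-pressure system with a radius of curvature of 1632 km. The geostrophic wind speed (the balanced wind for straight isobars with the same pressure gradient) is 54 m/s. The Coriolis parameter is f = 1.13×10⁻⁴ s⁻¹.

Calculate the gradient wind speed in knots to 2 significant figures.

85 knots

Around a low, centrifugal force acts outward with Coriolis, so pressure-gradient force balances both:
(1/ρ)|∂P/∂n| = fV + V²/R  →  V² + fR·V − fR·V_g = 0
With fR = 1.13×10⁻⁴ × 1632×10³ m = 184 m/s:
V = [−fR + √((fR)² + 4 fR V_g)]/2 = [−184 + √(184² + 4×184×54)]/2 = 43.7 m/s
Subgeostrophic (V < V_g = 54 m/s), as expected around a low.
Converting: 43.7 m/s × 1.944 = 85 knots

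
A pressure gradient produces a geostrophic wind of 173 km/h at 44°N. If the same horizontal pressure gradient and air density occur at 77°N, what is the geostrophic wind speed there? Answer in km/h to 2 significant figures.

With the same pressure gradient and density, V_g ∝ 1/f ∝ 1/sin φ.
V₂ = V₁ · sin φ₁ / sin φ₂ = 173 × sin 44° / sin 77°
V₂ = 173 × 0.6947/0.9744 = 120 km/h

120 km/h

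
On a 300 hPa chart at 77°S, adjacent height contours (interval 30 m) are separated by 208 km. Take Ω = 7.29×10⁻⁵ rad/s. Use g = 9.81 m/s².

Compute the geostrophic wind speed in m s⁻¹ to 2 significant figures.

10.0 m s⁻¹

Coriolis parameter at 77°S:
f = 2Ω sin φ = 2 × 7.29×10⁻⁵ × sin 77° = 1.42×10⁻⁴ s⁻¹
Height gradient: |∂Z/∂n| = 30 m / 208000 m = 1.44×10⁻⁴
On a pressure surface, geostrophic balance gives V_g = (g/f)|∂Z/∂n|:
V_g = 9.81 × 1.44×10⁻⁴ / 1.42×10⁻⁴ = 9.96 m/s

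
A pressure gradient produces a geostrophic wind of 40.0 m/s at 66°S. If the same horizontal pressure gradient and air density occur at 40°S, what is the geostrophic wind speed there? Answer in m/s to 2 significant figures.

57 m/s

With the same pressure gradient and density, V_g ∝ 1/f ∝ 1/sin φ.
V₂ = V₁ · sin φ₁ / sin φ₂ = 40.0 × sin 66° / sin 40°
V₂ = 40.0 × 0.9135/0.6428 = 57 m/s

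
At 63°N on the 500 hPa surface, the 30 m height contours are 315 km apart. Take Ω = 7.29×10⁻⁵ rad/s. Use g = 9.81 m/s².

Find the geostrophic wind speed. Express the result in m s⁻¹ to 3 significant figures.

7.19 m s⁻¹

Coriolis parameter at 63°N:
f = 2Ω sin φ = 2 × 7.29×10⁻⁵ × sin 63° = 1.30×10⁻⁴ s⁻¹
Height gradient: |∂Z/∂n| = 30 m / 315000 m = 9.52×10⁻⁵
On a pressure surface, geostrophic balance gives V_g = (g/f)|∂Z/∂n|:
V_g = 9.81 × 9.52×10⁻⁵ / 1.30×10⁻⁴ = 7.19 m/s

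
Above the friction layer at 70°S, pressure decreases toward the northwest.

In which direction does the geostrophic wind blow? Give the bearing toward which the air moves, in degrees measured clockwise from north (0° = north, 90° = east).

The pressure-gradient force points toward the northwest (bearing 315°).
Geostrophic balance: in the Southern Hemisphere the Coriolis force deflects motion to the left, so the geostrophic wind blows 90° to the left of the pressure-gradient force (low pressure on the right).
Rotating 315° by 90° counterclockwise gives 225° — the wind blows toward the southwest.

225°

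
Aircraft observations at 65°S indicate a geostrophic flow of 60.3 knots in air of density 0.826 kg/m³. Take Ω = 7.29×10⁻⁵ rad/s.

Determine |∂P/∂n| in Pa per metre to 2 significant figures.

3.4×10⁻³ Pa/m

Coriolis parameter at 65°S:
f = 2Ω sin φ = 2 × 7.29×10⁻⁵ × sin 65° = 1.32×10⁻⁴ s⁻¹
Wind speed in SI: 60.3 knots = 31.0 m/s
Geostrophic balance rearranged: |∂P/∂n| = f ρ V_g
|∂P/∂n| = 1.32×10⁻⁴ × 0.826 × 31.0 = 3.39×10⁻³ Pa/m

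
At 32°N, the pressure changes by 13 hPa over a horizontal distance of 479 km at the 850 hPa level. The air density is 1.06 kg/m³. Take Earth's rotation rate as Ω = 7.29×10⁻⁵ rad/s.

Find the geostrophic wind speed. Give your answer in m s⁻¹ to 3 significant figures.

Coriolis parameter at 32°N:
f = 2Ω sin φ = 2 × 7.29×10⁻⁵ × sin 32° = 7.73×10⁻⁵ s⁻¹
Pressure gradient: |∂P/∂n| = 1300 Pa / 479000 m = 2.71×10⁻³ Pa/m
Geostrophic balance (pressure-gradient force = Coriolis force):
V_g = (1/(fρ)) |∂P/∂n| = 2.71×10⁻³ / (7.73×10⁻⁵ × 1.06) = 33.1 m/s

33.1 m s⁻¹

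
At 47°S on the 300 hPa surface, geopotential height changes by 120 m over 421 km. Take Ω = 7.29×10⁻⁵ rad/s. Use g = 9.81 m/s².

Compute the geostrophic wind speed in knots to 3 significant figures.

51.0 knots

Coriolis parameter at 47°S:
f = 2Ω sin φ = 2 × 7.29×10⁻⁵ × sin 47° = 1.07×10⁻⁴ s⁻¹
Height gradient: |∂Z/∂n| = 120 m / 421000 m = 2.85×10⁻⁴
On a pressure surface, geostrophic balance gives V_g = (g/f)|∂Z/∂n|:
V_g = 9.81 × 2.85×10⁻⁴ / 1.07×10⁻⁴ = 26.2 m/s
Converting: 26.2 m/s × 1.944 = 51.0 knots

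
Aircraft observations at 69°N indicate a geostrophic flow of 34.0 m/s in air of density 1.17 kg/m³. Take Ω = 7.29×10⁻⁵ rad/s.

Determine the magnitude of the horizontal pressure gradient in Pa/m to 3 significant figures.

Coriolis parameter at 69°N:
f = 2Ω sin φ = 2 × 7.29×10⁻⁵ × sin 69° = 1.36×10⁻⁴ s⁻¹
Geostrophic balance rearranged: |∂P/∂n| = f ρ V_g
|∂P/∂n| = 1.36×10⁻⁴ × 1.17 × 34.0 = 5.41×10⁻³ Pa/m

5.41×10⁻³ Pa/m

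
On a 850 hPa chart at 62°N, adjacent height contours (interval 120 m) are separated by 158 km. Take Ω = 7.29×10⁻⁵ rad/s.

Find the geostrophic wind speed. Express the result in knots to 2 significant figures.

110 knots

Coriolis parameter at 62°N:
f = 2Ω sin φ = 2 × 7.29×10⁻⁵ × sin 62° = 1.29×10⁻⁴ s⁻¹
Height gradient: |∂Z/∂n| = 120 m / 158000 m = 7.59×10⁻⁴
On a pressure surface, geostrophic balance gives V_g = (g/f)|∂Z/∂n|:
V_g = 9.81 × 7.59×10⁻⁴ / 1.29×10⁻⁴ = 57.9 m/s
Converting: 57.9 m/s × 1.944 = 110 knots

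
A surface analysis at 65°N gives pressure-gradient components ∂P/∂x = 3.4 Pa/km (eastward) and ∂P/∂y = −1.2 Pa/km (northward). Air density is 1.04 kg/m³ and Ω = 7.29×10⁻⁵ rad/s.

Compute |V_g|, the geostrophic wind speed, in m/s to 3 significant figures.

26.2 m/s

Coriolis parameter at 65°N:
f = 2Ω sin φ = 2 × 7.29×10⁻⁵ × sin 65° = 1.32×10⁻⁴ s⁻¹
Component geostrophic relations (x east, y north):
u_g = −(1/(fρ)) ∂P/∂y,  v_g = (1/(fρ)) ∂P/∂x
u_g = −(−1.2×10⁻³)/(1.32×10⁻⁴ × 1.04) = 8.73 m/s;  v_g = (3.4×10⁻³)/(1.32×10⁻⁴ × 1.04) = 24.7 m/s
|V_g| = √(u_g² + v_g²) = 26.2 m/s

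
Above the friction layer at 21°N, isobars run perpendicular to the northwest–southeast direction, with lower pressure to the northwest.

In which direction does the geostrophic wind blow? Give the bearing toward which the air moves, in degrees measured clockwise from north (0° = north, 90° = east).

045°

The pressure-gradient force points toward the northwest (bearing 315°).
Geostrophic balance: in the Northern Hemisphere the Coriolis force deflects motion to the right, so the geostrophic wind blows 90° to the right of the pressure-gradient force (low pressure on the left).
Rotating 315° by 90° clockwise gives 045° — the wind blows toward the northeast.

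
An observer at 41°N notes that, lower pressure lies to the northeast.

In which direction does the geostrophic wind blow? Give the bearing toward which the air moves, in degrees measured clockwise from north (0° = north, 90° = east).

The pressure-gradient force points toward the northeast (bearing 045°).
Geostrophic balance: in the Northern Hemisphere the Coriolis force deflects motion to the right, so the geostrophic wind blows 90° to the right of the pressure-gradient force (low pressure on the left).
Rotating 045° by 90° clockwise gives 135° — the wind blows toward the southeast.

135°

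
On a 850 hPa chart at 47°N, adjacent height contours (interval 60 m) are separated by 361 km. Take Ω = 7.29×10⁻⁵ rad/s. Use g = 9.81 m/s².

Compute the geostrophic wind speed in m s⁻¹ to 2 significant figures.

15 m s⁻¹

Coriolis parameter at 47°N:
f = 2Ω sin φ = 2 × 7.29×10⁻⁵ × sin 47° = 1.07×10⁻⁴ s⁻¹
Height gradient: |∂Z/∂n| = 60 m / 361000 m = 1.66×10⁻⁴
On a pressure surface, geostrophic balance gives V_g = (g/f)|∂Z/∂n|:
V_g = 9.81 × 1.66×10⁻⁴ / 1.07×10⁻⁴ = 15.3 m/s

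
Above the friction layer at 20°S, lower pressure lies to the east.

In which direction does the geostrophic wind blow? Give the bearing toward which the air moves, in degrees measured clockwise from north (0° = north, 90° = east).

000°

The pressure-gradient force points toward the east (bearing 090°).
Geostrophic balance: in the Southern Hemisphere the Coriolis force deflects motion to the left, so the geostrophic wind blows 90° to the left of the pressure-gradient force (low pressure on the right).
Rotating 090° by 90° counterclockwise gives 000° — the wind blows toward the north.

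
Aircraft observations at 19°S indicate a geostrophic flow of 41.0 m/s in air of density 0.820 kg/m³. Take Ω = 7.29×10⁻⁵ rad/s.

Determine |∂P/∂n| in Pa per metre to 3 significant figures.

Coriolis parameter at 19°S:
f = 2Ω sin φ = 2 × 7.29×10⁻⁵ × sin 19° = 4.75×10⁻⁵ s⁻¹
Geostrophic balance rearranged: |∂P/∂n| = f ρ V_g
|∂P/∂n| = 4.75×10⁻⁵ × 0.820 × 41.0 = 1.60×10⁻³ Pa/m

1.60×10⁻³ Pa/m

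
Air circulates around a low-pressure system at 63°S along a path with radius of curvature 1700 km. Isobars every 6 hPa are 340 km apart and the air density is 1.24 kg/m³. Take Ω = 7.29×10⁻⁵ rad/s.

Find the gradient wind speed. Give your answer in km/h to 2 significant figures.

38 km/h

Coriolis parameter at 63°S:
f = 2Ω sin φ = 2 × 7.29×10⁻⁵ × sin 63° = 1.30×10⁻⁴ s⁻¹
Pressure gradient: |∂P/∂n| = 600 Pa / 340000 m = 1.76×10⁻³ Pa/m
Geostrophic speed: V_g = |∂P/∂n|/(fρ) = 1.76×10⁻³/(1.30×10⁻⁴ × 1.24) = 11.0 m/s
Around a low, centrifugal force acts outward with Coriolis, so pressure-gradient force balances both:
(1/ρ)|∂P/∂n| = fV + V²/R  →  V² + fR·V − fR·V_g = 0
With fR = 1.30×10⁻⁴ × 1700×10³ m = 221 m/s:
V = [−fR + √((fR)² + 4 fR V_g)]/2 = [−221 + √(221² + 4×221×11)]/2 = 10.5 m/s
Subgeostrophic (V < V_g = 11 m/s), as expected around a low.
Converting: 10.5 m/s × 3.6 = 38 km/h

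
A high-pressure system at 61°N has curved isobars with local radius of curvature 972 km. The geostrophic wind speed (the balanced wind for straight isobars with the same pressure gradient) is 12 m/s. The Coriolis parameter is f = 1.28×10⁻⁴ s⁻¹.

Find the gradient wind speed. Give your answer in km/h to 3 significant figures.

48.4 km/h

Around a high, pressure-gradient force acts outward with centrifugal, so Coriolis balances both:
fV = (1/ρ)|∂P/∂n| + V²/R  →  V² − fR·V + fR·V_g = 0
With fR = 1.28×10⁻⁴ × 972×10³ m = 124 m/s:
V = [fR − √((fR)² − 4 fR V_g)]/2 = [124 − √(124² − 4×124×12)]/2 = 13.5 m/s
Supergeostrophic (V > V_g = 12 m/s), as expected around a high.
Converting: 13.5 m/s × 3.6 = 48.4 km/h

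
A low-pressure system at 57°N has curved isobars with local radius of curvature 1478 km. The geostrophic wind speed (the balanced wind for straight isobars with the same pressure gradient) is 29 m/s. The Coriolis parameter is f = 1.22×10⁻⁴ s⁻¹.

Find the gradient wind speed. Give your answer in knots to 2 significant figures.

49 knots

Around a low, centrifugal force acts outward with Coriolis, so pressure-gradient force balances both:
(1/ρ)|∂P/∂n| = fV + V²/R  →  V² + fR·V − fR·V_g = 0
With fR = 1.22×10⁻⁴ × 1478×10³ m = 180 m/s:
V = [−fR + √((fR)² + 4 fR V_g)]/2 = [−180 + √(180² + 4×180×29)]/2 = 25.4 m/s
Subgeostrophic (V < V_g = 29 m/s), as expected around a low.
Converting: 25.4 m/s × 1.944 = 49 knots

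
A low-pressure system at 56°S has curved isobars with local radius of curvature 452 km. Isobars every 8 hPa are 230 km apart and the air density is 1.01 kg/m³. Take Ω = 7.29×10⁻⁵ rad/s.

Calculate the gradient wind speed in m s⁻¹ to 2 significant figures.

21 m s⁻¹

Coriolis parameter at 56°S:
f = 2Ω sin φ = 2 × 7.29×10⁻⁵ × sin 56° = 1.21×10⁻⁴ s⁻¹
Pressure gradient: |∂P/∂n| = 800 Pa / 230000 m = 3.48×10⁻³ Pa/m
Geostrophic speed: V_g = |∂P/∂n|/(fρ) = 3.48×10⁻³/(1.21×10⁻⁴ × 1.01) = 28.5 m/s
Around a low, centrifugal force acts outward with Coriolis, so pressure-gradient force balances both:
(1/ρ)|∂P/∂n| = fV + V²/R  →  V² + fR·V − fR·V_g = 0
With fR = 1.21×10⁻⁴ × 452×10³ m = 54.6 m/s:
V = [−fR + √((fR)² + 4 fR V_g)]/2 = [−54.6 + √(54.6² + 4×54.6×28.5)]/2 = 20.7 m/s
Subgeostrophic (V < V_g = 28.5 m/s), as expected around a low.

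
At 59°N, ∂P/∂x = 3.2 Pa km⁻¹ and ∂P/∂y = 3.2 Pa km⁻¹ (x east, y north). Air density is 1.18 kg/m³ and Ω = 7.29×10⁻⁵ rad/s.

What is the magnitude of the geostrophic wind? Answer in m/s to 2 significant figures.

31 m/s

Coriolis parameter at 59°N:
f = 2Ω sin φ = 2 × 7.29×10⁻⁵ × sin 59° = 1.25×10⁻⁴ s⁻¹
Component geostrophic relations (x east, y north):
u_g = −(1/(fρ)) ∂P/∂y,  v_g = (1/(fρ)) ∂P/∂x
u_g = −(3.2×10⁻³)/(1.25×10⁻⁴ × 1.18) = −21.7 m/s;  v_g = (3.2×10⁻³)/(1.25×10⁻⁴ × 1.18) = 21.7 m/s
|V_g| = √(u_g² + v_g²) = 30.7 m/s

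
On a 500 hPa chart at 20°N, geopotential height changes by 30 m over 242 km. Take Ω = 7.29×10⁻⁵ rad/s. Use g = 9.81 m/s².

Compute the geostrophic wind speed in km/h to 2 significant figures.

88 km/h

Coriolis parameter at 20°N:
f = 2Ω sin φ = 2 × 7.29×10⁻⁵ × sin 20° = 4.99×10⁻⁵ s⁻¹
Height gradient: |∂Z/∂n| = 30 m / 242000 m = 1.24×10⁻⁴
On a pressure surface, geostrophic balance gives V_g = (g/f)|∂Z/∂n|:
V_g = 9.81 × 1.24×10⁻⁴ / 4.99×10⁻⁵ = 24.4 m/s
Converting: 24.4 m/s × 3.6 = 88 km/h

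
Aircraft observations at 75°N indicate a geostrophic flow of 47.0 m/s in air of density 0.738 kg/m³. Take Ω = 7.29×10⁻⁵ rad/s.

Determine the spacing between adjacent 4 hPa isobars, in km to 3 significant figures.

Coriolis parameter at 75°N:
f = 2Ω sin φ = 2 × 7.29×10⁻⁵ × sin 75° = 1.41×10⁻⁴ s⁻¹
Geostrophic balance rearranged: |∂P/∂n| = f ρ V_g
|∂P/∂n| = 1.41×10⁻⁴ × 0.738 × 47.0 = 4.88×10⁻³ Pa/m
Isobar spacing: Δn = ΔP/|∂P/∂n| = 400 Pa / 4.88×10⁻³ Pa/m = 81885 m ≈ 81.9 km

81.9 km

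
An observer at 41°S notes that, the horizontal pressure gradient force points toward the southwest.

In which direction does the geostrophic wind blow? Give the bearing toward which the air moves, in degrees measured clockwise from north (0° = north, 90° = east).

135°

The pressure-gradient force points toward the southwest (bearing 225°).
Geostrophic balance: in the Southern Hemisphere the Coriolis force deflects motion to the left, so the geostrophic wind blows 90° to the left of the pressure-gradient force (low pressure on the right).
Rotating 225° by 90° counterclockwise gives 135° — the wind blows toward the southeast.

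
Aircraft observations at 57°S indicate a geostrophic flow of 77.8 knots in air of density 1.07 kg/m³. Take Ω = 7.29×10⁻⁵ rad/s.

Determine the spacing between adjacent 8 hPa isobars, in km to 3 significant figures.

Coriolis parameter at 57°S:
f = 2Ω sin φ = 2 × 7.29×10⁻⁵ × sin 57° = 1.22×10⁻⁴ s⁻¹
Wind speed in SI: 77.8 knots = 40.0 m/s
Geostrophic balance rearranged: |∂P/∂n| = f ρ V_g
|∂P/∂n| = 1.22×10⁻⁴ × 1.07 × 40.0 = 5.24×10⁻³ Pa/m
Isobar spacing: Δn = ΔP/|∂P/∂n| = 800 Pa / 5.24×10⁻³ Pa/m = 152771 m ≈ 153 km

153 km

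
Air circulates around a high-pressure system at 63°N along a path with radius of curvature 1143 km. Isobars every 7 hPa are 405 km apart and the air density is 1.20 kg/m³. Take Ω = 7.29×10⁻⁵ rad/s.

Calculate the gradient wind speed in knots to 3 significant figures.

Coriolis parameter at 63°N:
f = 2Ω sin φ = 2 × 7.29×10⁻⁵ × sin 63° = 1.30×10⁻⁴ s⁻¹
Pressure gradient: |∂P/∂n| = 700 Pa / 405000 m = 1.73×10⁻³ Pa/m
Geostrophic speed: V_g = |∂P/∂n|/(fρ) = 1.73×10⁻³/(1.30×10⁻⁴ × 1.20) = 11.1 m/s
Around a high, pressure-gradient force acts outward with centrifugal, so Coriolis balances both:
fV = (1/ρ)|∂P/∂n| + V²/R  →  V² − fR·V + fR·V_g = 0
With fR = 1.30×10⁻⁴ × 1143×10³ m = 148 m/s:
V = [fR − √((fR)² − 4 fR V_g)]/2 = [148 − √(148² − 4×148×11.1)]/2 = 12.1 m/s
Supergeostrophic (V > V_g = 11.1 m/s), as expected around a high.
Converting: 12.1 m/s × 1.944 = 23.5 knots

23.5 knots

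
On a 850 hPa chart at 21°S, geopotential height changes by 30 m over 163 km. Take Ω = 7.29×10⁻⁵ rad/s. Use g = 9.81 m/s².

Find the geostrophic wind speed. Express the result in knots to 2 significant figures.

Coriolis parameter at 21°S:
f = 2Ω sin φ = 2 × 7.29×10⁻⁵ × sin 21° = 5.23×10⁻⁵ s⁻¹
Height gradient: |∂Z/∂n| = 30 m / 163000 m = 1.84×10⁻⁴
On a pressure surface, geostrophic balance gives V_g = (g/f)|∂Z/∂n|:
V_g = 9.81 × 1.84×10⁻⁴ / 5.23×10⁻⁵ = 34.6 m/s
Converting: 34.6 m/s × 1.944 = 67 knots

67 knots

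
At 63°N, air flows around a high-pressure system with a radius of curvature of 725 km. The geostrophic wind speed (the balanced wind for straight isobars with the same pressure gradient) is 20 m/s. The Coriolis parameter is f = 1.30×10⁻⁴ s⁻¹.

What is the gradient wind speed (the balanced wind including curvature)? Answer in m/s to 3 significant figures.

Around a high, pressure-gradient force acts outward with centrifugal, so Coriolis balances both:
fV = (1/ρ)|∂P/∂n| + V²/R  →  V² − fR·V + fR·V_g = 0
With fR = 1.30×10⁻⁴ × 725×10³ m = 94.2 m/s:
V = [fR − √((fR)² − 4 fR V_g)]/2 = [94.2 − √(94.2² − 4×94.2×20)]/2 = 28.8 m/s
Supergeostrophic (V > V_g = 20 m/s), as expected around a high.

28.8 m/s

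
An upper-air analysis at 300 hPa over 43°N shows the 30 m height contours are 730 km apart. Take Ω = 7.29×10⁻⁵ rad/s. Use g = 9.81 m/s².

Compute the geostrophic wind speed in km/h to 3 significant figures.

Coriolis parameter at 43°N:
f = 2Ω sin φ = 2 × 7.29×10⁻⁵ × sin 43° = 9.94×10⁻⁵ s⁻¹
Height gradient: |∂Z/∂n| = 30 m / 730000 m = 4.11×10⁻⁵
On a pressure surface, geostrophic balance gives V_g = (g/f)|∂Z/∂n|:
V_g = 9.81 × 4.11×10⁻⁵ / 9.94×10⁻⁵ = 4.05 m/s
Converting: 4.05 m/s × 3.6 = 14.6 km/h

14.6 km/h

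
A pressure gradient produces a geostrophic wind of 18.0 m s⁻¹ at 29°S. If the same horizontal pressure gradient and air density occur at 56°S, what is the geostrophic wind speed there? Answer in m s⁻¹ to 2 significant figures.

With the same pressure gradient and density, V_g ∝ 1/f ∝ 1/sin φ.
V₂ = V₁ · sin φ₁ / sin φ₂ = 18.0 × sin 29° / sin 56°
V₂ = 18.0 × 0.4848/0.8290 = 11 m s⁻¹

11 m s⁻¹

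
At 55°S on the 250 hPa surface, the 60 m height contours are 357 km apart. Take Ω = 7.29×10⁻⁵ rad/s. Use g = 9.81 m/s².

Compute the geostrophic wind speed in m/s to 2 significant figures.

Coriolis parameter at 55°S:
f = 2Ω sin φ = 2 × 7.29×10⁻⁵ × sin 55° = 1.19×10⁻⁴ s⁻¹
Height gradient: |∂Z/∂n| = 60 m / 357000 m = 1.68×10⁻⁴
On a pressure surface, geostrophic balance gives V_g = (g/f)|∂Z/∂n|:
V_g = 9.81 × 1.68×10⁻⁴ / 1.19×10⁻⁴ = 13.8 m/s

14 m/s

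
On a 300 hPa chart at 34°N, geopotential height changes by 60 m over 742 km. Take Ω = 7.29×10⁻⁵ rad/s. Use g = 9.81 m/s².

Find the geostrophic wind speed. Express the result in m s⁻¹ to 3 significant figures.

Coriolis parameter at 34°N:
f = 2Ω sin φ = 2 × 7.29×10⁻⁵ × sin 34° = 8.15×10⁻⁵ s⁻¹
Height gradient: |∂Z/∂n| = 60 m / 742000 m = 8.09×10⁻⁵
On a pressure surface, geostrophic balance gives V_g = (g/f)|∂Z/∂n|:
V_g = 9.81 × 8.09×10⁻⁵ / 8.15×10⁻⁵ = 9.73 m/s

9.73 m s⁻¹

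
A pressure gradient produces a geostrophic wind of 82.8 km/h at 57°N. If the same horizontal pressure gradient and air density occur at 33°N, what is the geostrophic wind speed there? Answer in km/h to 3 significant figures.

128 km/h

With the same pressure gradient and density, V_g ∝ 1/f ∝ 1/sin φ.
V₂ = V₁ · sin φ₁ / sin φ₂ = 82.8 × sin 57° / sin 33°
V₂ = 82.8 × 0.8387/0.5446 = 128 km/h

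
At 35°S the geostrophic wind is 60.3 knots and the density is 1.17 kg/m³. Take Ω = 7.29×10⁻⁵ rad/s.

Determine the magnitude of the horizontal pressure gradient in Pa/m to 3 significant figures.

Coriolis parameter at 35°S:
f = 2Ω sin φ = 2 × 7.29×10⁻⁵ × sin 35° = 8.36×10⁻⁵ s⁻¹
Wind speed in SI: 60.3 knots = 31.0 m/s
Geostrophic balance rearranged: |∂P/∂n| = f ρ V_g
|∂P/∂n| = 8.36×10⁻⁵ × 1.17 × 31.0 = 3.04×10⁻³ Pa/m

3.04×10⁻³ Pa/m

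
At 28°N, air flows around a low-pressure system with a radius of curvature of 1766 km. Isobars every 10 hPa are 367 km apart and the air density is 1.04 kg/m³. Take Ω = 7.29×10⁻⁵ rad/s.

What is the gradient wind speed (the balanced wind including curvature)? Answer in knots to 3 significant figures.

59.4 knots

Coriolis parameter at 28°N:
f = 2Ω sin φ = 2 × 7.29×10⁻⁵ × sin 28° = 6.84×10⁻⁵ s⁻¹
Pressure gradient: |∂P/∂n| = 1000 Pa / 367000 m = 2.72×10⁻³ Pa/m
Geostrophic speed: V_g = |∂P/∂n|/(fρ) = 2.72×10⁻³/(6.84×10⁻⁵ × 1.04) = 38.3 m/s
Around a low, centrifugal force acts outward with Coriolis, so pressure-gradient force balances both:
(1/ρ)|∂P/∂n| = fV + V²/R  →  V² + fR·V − fR·V_g = 0
With fR = 6.84×10⁻⁵ × 1766×10³ m = 121 m/s:
V = [−fR + √((fR)² + 4 fR V_g)]/2 = [−121 + √(121² + 4×121×38.3)]/2 = 30.6 m/s
Subgeostrophic (V < V_g = 38.3 m/s), as expected around a low.
Converting: 30.6 m/s × 1.944 = 59.4 knots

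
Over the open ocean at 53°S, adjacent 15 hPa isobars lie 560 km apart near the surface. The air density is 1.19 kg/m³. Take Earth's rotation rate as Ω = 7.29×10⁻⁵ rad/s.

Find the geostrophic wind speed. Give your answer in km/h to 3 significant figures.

69.6 km/h

Coriolis parameter at 53°S:
f = 2Ω sin φ = 2 × 7.29×10⁻⁵ × sin 53° = 1.16×10⁻⁴ s⁻¹
Pressure gradient: |∂P/∂n| = 1500 Pa / 560000 m = 2.68×10⁻³ Pa/m
Geostrophic balance (pressure-gradient force = Coriolis force):
V_g = (1/(fρ)) |∂P/∂n| = 2.68×10⁻³ / (1.16×10⁻⁴ × 1.19) = 19.3 m/s
Converting: 19.3 m/s × 3.6 = 69.6 km/h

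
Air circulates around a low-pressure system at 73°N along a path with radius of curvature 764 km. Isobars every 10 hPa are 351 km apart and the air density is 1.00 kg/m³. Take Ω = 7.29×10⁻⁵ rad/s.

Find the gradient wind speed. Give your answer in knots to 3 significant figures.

Coriolis parameter at 73°N:
f = 2Ω sin φ = 2 × 7.29×10⁻⁵ × sin 73° = 1.39×10⁻⁴ s⁻¹
Pressure gradient: |∂P/∂n| = 1000 Pa / 351000 m = 2.85×10⁻³ Pa/m
Geostrophic speed: V_g = |∂P/∂n|/(fρ) = 2.85×10⁻³/(1.39×10⁻⁴ × 1.00) = 20.4 m/s
Around a low, centrifugal force acts outward with Coriolis, so pressure-gradient force balances both:
(1/ρ)|∂P/∂n| = fV + V²/R  →  V² + fR·V − fR·V_g = 0
With fR = 1.39×10⁻⁴ × 764×10³ m = 107 m/s:
V = [−fR + √((fR)² + 4 fR V_g)]/2 = [−107 + √(107² + 4×107×20.4)]/2 = 17.5 m/s
Subgeostrophic (V < V_g = 20.4 m/s), as expected around a low.
Converting: 17.5 m/s × 1.944 = 34.1 knots

34.1 knots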